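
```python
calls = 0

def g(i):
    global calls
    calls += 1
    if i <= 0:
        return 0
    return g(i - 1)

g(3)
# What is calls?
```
Call trace:
g(i=3)
  g(i=2)
    g(i=1)
      g(i=0)
      -> return 0
    -> return 0
  -> return 0
-> return 0

calls is incremented once per call. g is entered once for each i = 3, 2, 1, 0 (the i <= 0 call returns without recursing), i.e. 3 + 1 calls.
calls = 4

Final answer: 4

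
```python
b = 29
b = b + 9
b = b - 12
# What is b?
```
Trace:
  b=29
  b=38
  b=26

Final answer: 26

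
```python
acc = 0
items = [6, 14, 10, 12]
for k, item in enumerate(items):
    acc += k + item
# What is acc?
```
Trace:
  acc=0
  acc=6, k=0, item=6
  acc=21, k=1, item=14
  acc=33, k=2, item=10
  acc=48, k=3, item=12

Final answer: 48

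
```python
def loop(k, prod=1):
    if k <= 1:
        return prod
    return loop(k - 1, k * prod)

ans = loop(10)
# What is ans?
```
Call trace:
loop(k=10, prod=1)
  loop(k=9, prod=10)
    loop(k=8, prod=90)
      loop(k=7, prod=720)
        loop(k=6, prod=5040)
          loop(k=5, prod=30240)
            loop(k=4, prod=151200)
              loop(k=3, prod=604800)
                loop(k=2, prod=1814400)
                  loop(k=1, prod=3628800)
                  -> return 3628800
                -> return 3628800
              -> return 3628800
            -> return 3628800
          -> return 3628800
        -> return 3628800
      -> return 3628800
    -> return 3628800
  -> return 3628800
-> return 3628800

Final answer: 3628800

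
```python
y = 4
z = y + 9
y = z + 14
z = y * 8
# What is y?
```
Trace:
  y=4
  y=4, z=13
  y=27, z=13
  y=27, z=216

Final answer: 27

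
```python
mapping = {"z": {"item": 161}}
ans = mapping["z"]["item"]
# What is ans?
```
Trace:
  mapping={'z': {'item': 161}}
  mapping={'z': {'item': 161}}, ans=161

Final answer: 161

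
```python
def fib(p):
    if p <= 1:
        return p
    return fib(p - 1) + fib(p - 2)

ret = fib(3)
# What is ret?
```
Call trace:
fib(p=3)
  fib(p=2)
    fib(p=1)
    -> return 1
    fib(p=0)
    -> return 0
  -> return 1
  fib(p=1)
  -> return 1
-> return 2

Final answer: 2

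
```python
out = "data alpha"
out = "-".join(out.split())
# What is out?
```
Trace:
  out='data alpha'
  out='data-alpha'

Final answer: 'data-alpha'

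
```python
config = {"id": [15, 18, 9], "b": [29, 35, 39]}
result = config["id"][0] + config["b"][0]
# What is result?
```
Trace:
  config={'id': [15, 18, 9], 'b': [29, 35, 39]}
  config={'id': [15, 18, 9], 'b': [29, 35, 39]}, result=44

Final answer: 44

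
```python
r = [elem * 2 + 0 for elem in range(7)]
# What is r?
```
Trace:
  elem=0
  elem=1
  elem=2
  elem=3
  elem=4
  elem=5
  elem=6
  r=[0, 2, 4, 6, 8, 10, 12]

Final answer: [0, 2, 4, 6, 8, 10, 12]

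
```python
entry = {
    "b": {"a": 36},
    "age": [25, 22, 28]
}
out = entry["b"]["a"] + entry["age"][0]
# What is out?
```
Trace:
  entry={'b': {'a': 36}, 'age': [25, 22, 28]}
  entry={'b': {'a': 36}, 'age': [25, 22, 28]}, out=61

Final answer: 61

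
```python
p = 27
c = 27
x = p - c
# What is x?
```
Trace:
  p=27
  p=27, c=27
  p=27, c=27, x=0

Final answer: 0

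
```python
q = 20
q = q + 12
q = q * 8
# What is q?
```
Trace:
  q=20
  q=32
  q=256

Final answer: 256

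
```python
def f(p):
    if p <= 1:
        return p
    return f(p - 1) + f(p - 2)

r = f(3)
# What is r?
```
Call trace:
f(p=3)
  f(p=2)
    f(p=1)
    -> return 1
    f(p=0)
    -> return 0
  -> return 1
  f(p=1)
  -> return 1
-> return 2

Final answer: 2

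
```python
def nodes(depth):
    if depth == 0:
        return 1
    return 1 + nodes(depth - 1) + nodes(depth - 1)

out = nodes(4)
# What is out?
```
Call trace (a repeated sub-call is expanded the first time; later identical calls just restate its return value):
nodes(depth=4)
  nodes(depth=3)
    nodes(depth=2)
      nodes(depth=1)
        nodes(depth=0)
        -> return 1
        nodes(depth=0)
        -> return 1
      -> return 3
      nodes(depth=1) -> return 3  (same call as traced above)
    -> return 7
    nodes(depth=2) -> return 7  (same call as traced above)
  -> return 15
  nodes(depth=3) -> return 15  (same call as traced above)
-> return 31

Final answer: 31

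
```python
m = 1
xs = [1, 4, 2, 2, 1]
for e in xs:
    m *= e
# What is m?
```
Trace:
  m=1
  m=1, e=1
  m=4, e=4
  m=8, e=2
  m=16, e=2
  m=16, e=1

Final answer: 16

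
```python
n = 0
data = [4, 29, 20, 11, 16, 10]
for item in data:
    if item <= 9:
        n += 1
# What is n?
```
Trace:
  n=0
  n=1, item=4
  n=1, item=29
  n=1, item=20
  n=1, item=11
  n=1, item=16
  n=1, item=10

Final answer: 1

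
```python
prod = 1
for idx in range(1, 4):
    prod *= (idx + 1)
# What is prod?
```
Trace:
  prod=1
  prod=2, idx=1
  prod=6, idx=2
  prod=24, idx=3

Final answer: 24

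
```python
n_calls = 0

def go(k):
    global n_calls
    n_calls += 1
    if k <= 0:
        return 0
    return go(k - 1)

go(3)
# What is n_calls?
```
Call trace:
go(k=3)
  go(k=2)
    go(k=1)
      go(k=0)
      -> return 0
    -> return 0
  -> return 0
-> return 0

n_calls is incremented once per call. go is entered once for each k = 3, 2, 1, 0 (the k <= 0 call returns without recursing), i.e. 3 + 1 calls.
n_calls = 4

Final answer: 4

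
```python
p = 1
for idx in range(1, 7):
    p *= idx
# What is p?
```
Trace:
  p=1
  p=1, idx=1
  p=2, idx=2
  p=6, idx=3
  p=24, idx=4
  p=120, idx=5
  p=720, idx=6

Final answer: 720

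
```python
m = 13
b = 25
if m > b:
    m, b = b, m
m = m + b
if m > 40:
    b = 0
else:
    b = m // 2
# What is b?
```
Trace:
  m=13
  m=13, b=25
  m=13, b=25
  m=38, b=25
  m=38, b=19

Final answer: 19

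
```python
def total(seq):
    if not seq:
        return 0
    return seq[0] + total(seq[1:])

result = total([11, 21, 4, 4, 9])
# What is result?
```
Call trace:
total(seq=[11, 21, 4, 4, 9])
  total(seq=[21, 4, 4, 9])
    total(seq=[4, 4, 9])
      total(seq=[4, 9])
        total(seq=[9])
          total(seq=[])
          -> return 0
        -> return 9
      -> return 13
    -> return 17
  -> return 38
-> return 49

Final answer: 49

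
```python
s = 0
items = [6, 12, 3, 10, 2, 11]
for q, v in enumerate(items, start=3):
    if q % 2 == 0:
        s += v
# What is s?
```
Trace:
  s=0
  s=0, q=3, v=6
  s=12, q=4, v=12
  s=12, q=5, v=3
  s=22, q=6, v=10
  s=22, q=7, v=2
  s=33, q=8, v=11

Final answer: 33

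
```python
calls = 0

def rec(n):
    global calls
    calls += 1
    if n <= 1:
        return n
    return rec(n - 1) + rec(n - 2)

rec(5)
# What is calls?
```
Call trace (a repeated sub-call is expanded the first time; later identical calls just restate its return value):
rec(n=5)
  rec(n=4)
    rec(n=3)
      rec(n=2)
        rec(n=1)
        -> return 1
        rec(n=0)
        -> return 0
      -> return 1
      rec(n=1)
      -> return 1
    -> return 2
    rec(n=2) -> return 1  (same call as traced above)
  -> return 3
  rec(n=3) -> return 2  (same call as traced above)
-> return 5

calls is incremented once per call, so count the calls in each subtree. Let C(n) = number of calls made by rec(n).
C(0) = C(1) = 1 (base case, no recursion); C(n) = 1 + C(n - 1) + C(n - 2) otherwise.
C(2) = 1 + C(1) + C(0) = 1 + 1 + 1 = 3
C(3) = 1 + C(2) + C(1) = 1 + 3 + 1 = 5
C(4) = 1 + C(3) + C(2) = 1 + 5 + 3 = 9
C(5) = 1 + C(4) + C(3) = 1 + 9 + 5 = 15
calls = C(5) = 15

Final answer: 15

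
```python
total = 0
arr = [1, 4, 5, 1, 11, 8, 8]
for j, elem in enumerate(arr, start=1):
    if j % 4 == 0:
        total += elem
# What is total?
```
Trace:
  total=0
  total=0, j=1, elem=1
  total=0, j=2, elem=4
  total=0, j=3, elem=5
  total=1, j=4, elem=1
  total=1, j=5, elem=11
  total=1, j=6, elem=8
  total=1, j=7, elem=8

Final answer: 1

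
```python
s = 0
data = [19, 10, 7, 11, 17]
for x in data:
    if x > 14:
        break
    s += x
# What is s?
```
Trace:
  s=0
  s=0, x=19

Final answer: 0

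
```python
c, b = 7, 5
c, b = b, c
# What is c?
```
Trace:
  c=7, b=5
  c=5, b=7

Final answer: 5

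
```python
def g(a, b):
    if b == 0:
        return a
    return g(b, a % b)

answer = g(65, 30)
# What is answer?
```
Call trace:
g(a=65, b=30)
  g(a=30, b=5)
    g(a=5, b=0)
    -> return 5
  -> return 5
-> return 5

Final answer: 5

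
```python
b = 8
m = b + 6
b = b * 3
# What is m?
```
Trace:
  b=8
  b=8, m=14
  b=24, m=14

Final answer: 14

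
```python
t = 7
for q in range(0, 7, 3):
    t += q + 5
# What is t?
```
Trace:
  t=7
  t=12, q=0
  t=20, q=3
  t=31, q=6

Final answer: 31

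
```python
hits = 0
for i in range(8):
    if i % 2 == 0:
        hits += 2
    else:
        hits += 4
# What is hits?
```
Trace:
  hits=0
  hits=2, i=0
  hits=6, i=1
  hits=8, i=2
  hits=12, i=3
  hits=14, i=4
  hits=18, i=5
  hits=20, i=6
  hits=24, i=7

Final answer: 24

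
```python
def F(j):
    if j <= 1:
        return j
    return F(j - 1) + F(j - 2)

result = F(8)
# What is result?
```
Call trace (a repeated sub-call is expanded the first time; later identical calls just restate its return value):
F(j=8)
  F(j=7)
    F(j=6)
      F(j=5)
        F(j=4)
          F(j=3)
            F(j=2)
              F(j=1)
              -> return 1
              F(j=0)
              -> return 0
            -> return 1
            F(j=1)
            -> return 1
          -> return 2
          F(j=2) -> return 1  (same call as traced above)
        -> return 3
        F(j=3) -> return 2  (same call as traced above)
      -> return 5
      F(j=4) -> return 3  (same call as traced above)
    -> return 8
    F(j=5) -> return 5  (same call as traced above)
  -> return 13
  F(j=6) -> return 8  (same call as traced above)
-> return 21

Final answer: 21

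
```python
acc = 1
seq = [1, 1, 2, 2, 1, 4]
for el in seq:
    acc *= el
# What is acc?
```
Trace:
  acc=1
  acc=1, el=1
  acc=1, el=1
  acc=2, el=2
  acc=4, el=2
  acc=4, el=1
  acc=16, el=4

Final answer: 16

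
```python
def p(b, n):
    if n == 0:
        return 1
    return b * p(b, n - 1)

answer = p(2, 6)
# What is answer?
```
Call trace:
p(b=2, n=6)
  p(b=2, n=5)
    p(b=2, n=4)
      p(b=2, n=3)
        p(b=2, n=2)
          p(b=2, n=1)
            p(b=2, n=0)
            -> return 1
          -> return 2
        -> return 4
      -> return 8
    -> return 16
  -> return 32
-> return 64

Final answer: 64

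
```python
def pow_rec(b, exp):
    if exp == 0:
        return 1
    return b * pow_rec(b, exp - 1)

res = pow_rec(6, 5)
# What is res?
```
Call trace:
pow_rec(b=6, exp=5)
  pow_rec(b=6, exp=4)
    pow_rec(b=6, exp=3)
      pow_rec(b=6, exp=2)
        pow_rec(b=6, exp=1)
          pow_rec(b=6, exp=0)
          -> return 1
        -> return 6
      -> return 36
    -> return 216
  -> return 1296
-> return 7776

Final answer: 7776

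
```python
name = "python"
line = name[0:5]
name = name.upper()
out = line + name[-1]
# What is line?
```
Trace:
  name='python'
  name='python', line='pytho'
  name='PYTHON', line='pytho'
  name='PYTHON', line='pytho', out='pythoN'

Final answer: 'pytho'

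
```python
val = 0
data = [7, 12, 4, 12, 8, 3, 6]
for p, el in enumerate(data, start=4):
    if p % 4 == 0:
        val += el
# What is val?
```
Trace:
  val=0
  val=7, p=4, el=7
  val=7, p=5, el=12
  val=7, p=6, el=4
  val=7, p=7, el=12
  val=15, p=8, el=8
  val=15, p=9, el=3
  val=15, p=10, el=6

Final answer: 15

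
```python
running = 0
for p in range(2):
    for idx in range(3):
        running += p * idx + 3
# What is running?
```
Trace:
  running=0
  running=3, p=0, idx=0
  running=6, p=0, idx=1
  running=9, p=0, idx=2
  running=12, p=1, idx=0
  running=16, p=1, idx=1
  running=21, p=1, idx=2

Final answer: 21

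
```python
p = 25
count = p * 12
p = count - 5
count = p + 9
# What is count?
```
Trace:
  p=25
  p=25, count=300
  p=295, count=300
  p=295, count=304

Final answer: 304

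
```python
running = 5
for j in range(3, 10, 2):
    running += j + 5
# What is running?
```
Trace:
  running=5
  running=13, j=3
  running=23, j=5
  running=35, j=7
  running=49, j=9

Final answer: 49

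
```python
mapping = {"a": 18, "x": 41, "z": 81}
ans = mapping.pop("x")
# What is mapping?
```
Trace:
  mapping={'a': 18, 'x': 41, 'z': 81}
  mapping={'a': 18, 'z': 81}, ans=41

Final answer: {'a': 18, 'z': 81}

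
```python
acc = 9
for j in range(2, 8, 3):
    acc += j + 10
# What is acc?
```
Trace:
  acc=9
  acc=21, j=2
  acc=36, j=5

Final answer: 36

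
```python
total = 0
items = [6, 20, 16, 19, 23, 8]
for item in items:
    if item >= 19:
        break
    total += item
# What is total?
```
Trace:
  total=0
  total=6, item=6
  total=6, item=20

Final answer: 6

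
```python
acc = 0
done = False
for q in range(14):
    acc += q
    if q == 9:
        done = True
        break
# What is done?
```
Trace:
  acc=0
  acc=0, done=False
  acc=0, done=False, q=0
  acc=1, done=False, q=1
  acc=3, done=False, q=2
  acc=6, done=False, q=3
  acc=10, done=False, q=4
  acc=15, done=False, q=5
  acc=21, done=False, q=6
  acc=28, done=False, q=7
  acc=36, done=False, q=8
  acc=45, done=True, q=9

Final answer: True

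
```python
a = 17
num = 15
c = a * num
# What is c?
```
Trace:
  a=17
  a=17, num=15
  a=17, num=15, c=255

Final answer: 255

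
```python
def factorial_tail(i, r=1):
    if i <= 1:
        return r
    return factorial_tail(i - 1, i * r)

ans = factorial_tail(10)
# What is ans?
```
Call trace:
factorial_tail(i=10, r=1)
  factorial_tail(i=9, r=10)
    factorial_tail(i=8, r=90)
      factorial_tail(i=7, r=720)
        factorial_tail(i=6, r=5040)
          factorial_tail(i=5, r=30240)
            factorial_tail(i=4, r=151200)
              factorial_tail(i=3, r=604800)
                factorial_tail(i=2, r=1814400)
                  factorial_tail(i=1, r=3628800)
                  -> return 3628800
                -> return 3628800
              -> return 3628800
            -> return 3628800
          -> return 3628800
        -> return 3628800
      -> return 3628800
    -> return 3628800
  -> return 3628800
-> return 3628800

Final answer: 3628800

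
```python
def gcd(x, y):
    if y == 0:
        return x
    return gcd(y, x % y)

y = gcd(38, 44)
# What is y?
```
Call trace:
gcd(x=38, y=44)
  gcd(x=44, y=38)
    gcd(x=38, y=6)
      gcd(x=6, y=2)
        gcd(x=2, y=0)
        -> return 2
      -> return 2
    -> return 2
  -> return 2
-> return 2

Final answer: 2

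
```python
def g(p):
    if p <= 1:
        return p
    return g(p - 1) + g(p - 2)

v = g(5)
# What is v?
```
Call trace (a repeated sub-call is expanded the first time; later identical calls just restate its return value):
g(p=5)
  g(p=4)
    g(p=3)
      g(p=2)
        g(p=1)
        -> return 1
        g(p=0)
        -> return 0
      -> return 1
      g(p=1)
      -> return 1
    -> return 2
    g(p=2) -> return 1  (same call as traced above)
  -> return 3
  g(p=3) -> return 2  (same call as traced above)
-> return 5

Final answer: 5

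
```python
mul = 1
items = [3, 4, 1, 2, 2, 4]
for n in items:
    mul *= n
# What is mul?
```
Trace:
  mul=1
  mul=3, n=3
  mul=12, n=4
  mul=12, n=1
  mul=24, n=2
  mul=48, n=2
  mul=192, n=4

Final answer: 192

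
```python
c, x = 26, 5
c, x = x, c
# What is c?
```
Trace:
  c=26, x=5
  c=5, x=26

Final answer: 5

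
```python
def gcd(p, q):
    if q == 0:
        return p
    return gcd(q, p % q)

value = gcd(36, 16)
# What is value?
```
Call trace:
gcd(p=36, q=16)
  gcd(p=16, q=4)
    gcd(p=4, q=0)
    -> return 4
  -> return 4
-> return 4

Final answer: 4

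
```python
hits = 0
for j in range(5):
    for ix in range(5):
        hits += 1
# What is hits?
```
Trace:
  hits=0
  hits=1, j=0, ix=0
  hits=2, j=0, ix=1
  hits=3, j=0, ix=2
  hits=4, j=0, ix=3
  hits=5, j=0, ix=4
  hits=6, j=1, ix=0
  hits=7, j=1, ix=1
  hits=8, j=1, ix=2
  hits=9, j=1, ix=3
  hits=10, j=1, ix=4
  hits=11, j=2, ix=0
  hits=12, j=2, ix=1
  hits=13, j=2, ix=2
  hits=14, j=2, ix=3
  hits=15, j=2, ix=4
  hits=16, j=3, ix=0
  hits=17, j=3, ix=1
  hits=18, j=3, ix=2
  hits=19, j=3, ix=3
  hits=20, j=3, ix=4
  hits=21, j=4, ix=0
  hits=22, j=4, ix=1
  hits=23, j=4, ix=2
  hits=24, j=4, ix=3
  hits=25, j=4, ix=4

Final answer: 25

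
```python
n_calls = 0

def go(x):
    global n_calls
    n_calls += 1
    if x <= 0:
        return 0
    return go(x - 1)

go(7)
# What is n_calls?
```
Call trace:
go(x=7)
  go(x=6)
    go(x=5)
      go(x=4)
        go(x=3)
          go(x=2)
            go(x=1)
              go(x=0)
              -> return 0
            -> return 0
          -> return 0
        -> return 0
      -> return 0
    -> return 0
  -> return 0
-> return 0

n_calls is incremented once per call. go is entered once for each x = 7, 6, 5, 4, 3, 2, 1, 0 (the x <= 0 call returns without recursing), i.e. 7 + 1 calls.
n_calls = 8

Final answer: 8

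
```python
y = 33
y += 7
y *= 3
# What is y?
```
Trace:
  y=33
  y=40
  y=120

Final answer: 120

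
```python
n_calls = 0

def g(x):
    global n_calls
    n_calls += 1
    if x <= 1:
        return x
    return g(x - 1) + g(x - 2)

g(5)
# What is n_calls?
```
Call trace (a repeated sub-call is expanded the first time; later identical calls just restate its return value):
g(x=5)
  g(x=4)
    g(x=3)
      g(x=2)
        g(x=1)
        -> return 1
        g(x=0)
        -> return 0
      -> return 1
      g(x=1)
      -> return 1
    -> return 2
    g(x=2) -> return 1  (same call as traced above)
  -> return 3
  g(x=3) -> return 2  (same call as traced above)
-> return 5

n_calls is incremented once per call, so count the calls in each subtree. Let C(x) = number of calls made by g(x).
C(0) = C(1) = 1 (base case, no recursion); C(x) = 1 + C(x - 1) + C(x - 2) otherwise.
C(2) = 1 + C(1) + C(0) = 1 + 1 + 1 = 3
C(3) = 1 + C(2) + C(1) = 1 + 3 + 1 = 5
C(4) = 1 + C(3) + C(2) = 1 + 5 + 3 = 9
C(5) = 1 + C(4) + C(3) = 1 + 9 + 5 = 15
n_calls = C(5) = 15

Final answer: 15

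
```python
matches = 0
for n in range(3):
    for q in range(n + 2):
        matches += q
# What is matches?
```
Trace:
  matches=0
  matches=0, n=0, q=0
  matches=1, n=0, q=1
  matches=1, n=1, q=0
  matches=2, n=1, q=1
  matches=4, n=1, q=2
  matches=4, n=2, q=0
  matches=5, n=2, q=1
  matches=7, n=2, q=2
  matches=10, n=2, q=3

Final answer: 10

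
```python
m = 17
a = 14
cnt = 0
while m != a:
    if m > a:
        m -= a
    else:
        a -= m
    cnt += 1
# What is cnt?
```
Trace:
  m=17
  m=17, a=14
  m=17, a=14, cnt=0
  m=3, a=14, cnt=1
  m=3, a=11, cnt=2
  m=3, a=8, cnt=3
  m=3, a=5, cnt=4
  m=3, a=2, cnt=5
  m=1, a=2, cnt=6
  m=1, a=1, cnt=7

Final answer: 7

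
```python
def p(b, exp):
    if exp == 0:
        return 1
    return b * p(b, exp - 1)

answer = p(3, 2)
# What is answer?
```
Call trace:
p(b=3, exp=2)
  p(b=3, exp=1)
    p(b=3, exp=0)
    -> return 1
  -> return 3
-> return 9

Final answer: 9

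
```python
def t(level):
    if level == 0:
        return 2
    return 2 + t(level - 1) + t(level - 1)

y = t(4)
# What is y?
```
Call trace (a repeated sub-call is expanded the first time; later identical calls just restate its return value):
t(level=4)
  t(level=3)
    t(level=2)
      t(level=1)
        t(level=0)
        -> return 2
        t(level=0)
        -> return 2
      -> return 6
      t(level=1) -> return 6  (same call as traced above)
    -> return 14
    t(level=2) -> return 14  (same call as traced above)
  -> return 30
  t(level=3) -> return 30  (same call as traced above)
-> return 62

Final answer: 62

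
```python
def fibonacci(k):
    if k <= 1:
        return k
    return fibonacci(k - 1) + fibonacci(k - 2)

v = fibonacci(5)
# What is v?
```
Call trace (a repeated sub-call is expanded the first time; later identical calls just restate its return value):
fibonacci(k=5)
  fibonacci(k=4)
    fibonacci(k=3)
      fibonacci(k=2)
        fibonacci(k=1)
        -> return 1
        fibonacci(k=0)
        -> return 0
      -> return 1
      fibonacci(k=1)
      -> return 1
    -> return 2
    fibonacci(k=2) -> return 1  (same call as traced above)
  -> return 3
  fibonacci(k=3) -> return 2  (same call as traced above)
-> return 5

Final answer: 5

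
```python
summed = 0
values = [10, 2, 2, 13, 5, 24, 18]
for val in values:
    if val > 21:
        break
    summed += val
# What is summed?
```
Trace:
  summed=0
  summed=10, val=10
  summed=12, val=2
  summed=14, val=2
  summed=27, val=13
  summed=32, val=5
  summed=32, val=24

Final answer: 32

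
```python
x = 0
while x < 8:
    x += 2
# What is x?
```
Trace:
  x=0
  x=2
  x=4
  x=6
  x=8

Final answer: 8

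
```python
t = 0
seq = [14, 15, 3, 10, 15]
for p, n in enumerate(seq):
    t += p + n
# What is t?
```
Trace:
  t=0
  t=14, p=0, n=14
  t=30, p=1, n=15
  t=35, p=2, n=3
  t=48, p=3, n=10
  t=67, p=4, n=15

Final answer: 67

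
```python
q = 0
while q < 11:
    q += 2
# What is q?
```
Trace:
  q=0
  q=2
  q=4
  q=6
  q=8
  q=10
  q=12

Final answer: 12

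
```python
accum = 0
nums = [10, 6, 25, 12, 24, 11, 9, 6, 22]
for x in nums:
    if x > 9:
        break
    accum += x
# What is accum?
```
Trace:
  accum=0
  accum=0, x=10

Final answer: 0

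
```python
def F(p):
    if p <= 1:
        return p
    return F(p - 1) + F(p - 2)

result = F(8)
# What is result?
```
Call trace (a repeated sub-call is expanded the first time; later identical calls just restate its return value):
F(p=8)
  F(p=7)
    F(p=6)
      F(p=5)
        F(p=4)
          F(p=3)
            F(p=2)
              F(p=1)
              -> return 1
              F(p=0)
              -> return 0
            -> return 1
            F(p=1)
            -> return 1
          -> return 2
          F(p=2) -> return 1  (same call as traced above)
        -> return 3
        F(p=3) -> return 2  (same call as traced above)
      -> return 5
      F(p=4) -> return 3  (same call as traced above)
    -> return 8
    F(p=5) -> return 5  (same call as traced above)
  -> return 13
  F(p=6) -> return 8  (same call as traced above)
-> return 21

Final answer: 21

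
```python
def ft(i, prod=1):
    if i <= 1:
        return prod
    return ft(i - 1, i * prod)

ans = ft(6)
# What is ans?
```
Call trace:
ft(i=6, prod=1)
  ft(i=5, prod=6)
    ft(i=4, prod=30)
      ft(i=3, prod=120)
        ft(i=2, prod=360)
          ft(i=1, prod=720)
          -> return 720
        -> return 720
      -> return 720
    -> return 720
  -> return 720
-> return 720

Final answer: 720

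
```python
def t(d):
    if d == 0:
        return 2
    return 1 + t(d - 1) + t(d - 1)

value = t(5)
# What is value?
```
Call trace (a repeated sub-call is expanded the first time; later identical calls just restate its return value):
t(d=5)
  t(d=4)
    t(d=3)
      t(d=2)
        t(d=1)
          t(d=0)
          -> return 2
          t(d=0)
          -> return 2
        -> return 5
        t(d=1) -> return 5  (same call as traced above)
      -> return 11
      t(d=2) -> return 11  (same call as traced above)
    -> return 23
    t(d=3) -> return 23  (same call as traced above)
  -> return 47
  t(d=4) -> return 47  (same call as traced above)
-> return 95

Final answer: 95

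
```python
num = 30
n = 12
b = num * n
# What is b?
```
Trace:
  num=30
  num=30, n=12
  num=30, n=12, b=360

Final answer: 360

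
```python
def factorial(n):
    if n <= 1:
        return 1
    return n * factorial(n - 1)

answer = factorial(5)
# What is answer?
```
Call trace:
factorial(n=5)
  factorial(n=4)
    factorial(n=3)
      factorial(n=2)
        factorial(n=1)
        -> return 1
      -> return 2
    -> return 6
  -> return 24
-> return 120

Final answer: 120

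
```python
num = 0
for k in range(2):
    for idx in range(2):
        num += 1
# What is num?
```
Trace:
  num=0
  num=1, k=0, idx=0
  num=2, k=0, idx=1
  num=3, k=1, idx=0
  num=4, k=1, idx=1

Final answer: 4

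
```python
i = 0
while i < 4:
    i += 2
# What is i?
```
Trace:
  i=0
  i=2
  i=4

Final answer: 4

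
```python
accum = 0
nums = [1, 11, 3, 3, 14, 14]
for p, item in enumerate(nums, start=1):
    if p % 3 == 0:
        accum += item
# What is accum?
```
Trace:
  accum=0
  accum=0, p=1, item=1
  accum=0, p=2, item=11
  accum=3, p=3, item=3
  accum=3, p=4, item=3
  accum=3, p=5, item=14
  accum=17, p=6, item=14

Final answer: 17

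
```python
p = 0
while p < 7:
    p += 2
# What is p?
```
Trace:
  p=0
  p=2
  p=4
  p=6
  p=8

Final answer: 8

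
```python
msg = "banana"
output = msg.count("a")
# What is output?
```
Trace:
  msg='banana'
  msg='banana', output=3

Final answer: 3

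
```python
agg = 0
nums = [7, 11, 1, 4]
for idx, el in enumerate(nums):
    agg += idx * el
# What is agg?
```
Trace:
  agg=0
  agg=0, idx=0, el=7
  agg=11, idx=1, el=11
  agg=13, idx=2, el=1
  agg=25, idx=3, el=4

Final answer: 25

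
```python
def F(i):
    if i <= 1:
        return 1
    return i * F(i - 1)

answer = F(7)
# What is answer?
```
Call trace:
F(i=7)
  F(i=6)
    F(i=5)
      F(i=4)
        F(i=3)
          F(i=2)
            F(i=1)
            -> return 1
          -> return 2
        -> return 6
      -> return 24
    -> return 120
  -> return 720
-> return 5040

Final answer: 5040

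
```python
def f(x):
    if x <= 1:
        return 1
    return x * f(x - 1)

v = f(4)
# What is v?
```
Call trace:
f(x=4)
  f(x=3)
    f(x=2)
      f(x=1)
      -> return 1
    -> return 2
  -> return 6
-> return 24

Final answer: 24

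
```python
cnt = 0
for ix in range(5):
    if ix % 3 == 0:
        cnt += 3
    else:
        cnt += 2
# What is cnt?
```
Trace:
  cnt=0
  cnt=3, ix=0
  cnt=5, ix=1
  cnt=7, ix=2
  cnt=10, ix=3
  cnt=12, ix=4

Final answer: 12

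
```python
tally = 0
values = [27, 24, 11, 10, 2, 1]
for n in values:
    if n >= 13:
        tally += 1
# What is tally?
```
Trace:
  tally=0
  tally=1, n=27
  tally=2, n=24
  tally=2, n=11
  tally=2, n=10
  tally=2, n=2
  tally=2, n=1

Final answer: 2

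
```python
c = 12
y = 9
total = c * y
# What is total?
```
Trace:
  c=12
  c=12, y=9
  c=12, y=9, total=108

Final answer: 108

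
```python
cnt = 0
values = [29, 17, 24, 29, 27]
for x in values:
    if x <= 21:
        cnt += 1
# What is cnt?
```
Trace:
  cnt=0
  cnt=0, x=29
  cnt=1, x=17
  cnt=1, x=24
  cnt=1, x=29
  cnt=1, x=27

Final answer: 1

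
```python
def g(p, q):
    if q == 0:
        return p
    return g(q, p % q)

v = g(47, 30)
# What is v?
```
Call trace:
g(p=47, q=30)
  g(p=30, q=17)
    g(p=17, q=13)
      g(p=13, q=4)
        g(p=4, q=1)
          g(p=1, q=0)
          -> return 1
        -> return 1
      -> return 1
    -> return 1
  -> return 1
-> return 1

Final answer: 1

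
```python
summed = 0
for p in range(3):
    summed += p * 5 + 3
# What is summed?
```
Trace:
  summed=0
  summed=3, p=0
  summed=11, p=1
  summed=24, p=2

Final answer: 24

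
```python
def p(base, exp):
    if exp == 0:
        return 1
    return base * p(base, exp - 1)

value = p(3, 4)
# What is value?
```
Call trace:
p(base=3, exp=4)
  p(base=3, exp=3)
    p(base=3, exp=2)
      p(base=3, exp=1)
        p(base=3, exp=0)
        -> return 1
      -> return 3
    -> return 9
  -> return 27
-> return 81

Final answer: 81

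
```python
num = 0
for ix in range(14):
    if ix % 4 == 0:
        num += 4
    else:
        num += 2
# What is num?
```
Trace:
  num=0
  num=4, ix=0
  num=6, ix=1
  num=8, ix=2
  num=10, ix=3
  num=14, ix=4
  num=16, ix=5
  num=18, ix=6
  num=20, ix=7
  num=24, ix=8
  num=26, ix=9
  num=28, ix=10
  num=30, ix=11
  num=34, ix=12
  num=36, ix=13

Final answer: 36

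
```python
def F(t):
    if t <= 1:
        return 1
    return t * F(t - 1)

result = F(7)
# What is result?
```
Call trace:
F(t=7)
  F(t=6)
    F(t=5)
      F(t=4)
        F(t=3)
          F(t=2)
            F(t=1)
            -> return 1
          -> return 2
        -> return 6
      -> return 24
    -> return 120
  -> return 720
-> return 5040

Final answer: 5040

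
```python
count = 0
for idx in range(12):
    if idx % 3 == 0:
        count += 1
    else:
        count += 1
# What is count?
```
Trace:
  count=0
  count=1, idx=0
  count=2, idx=1
  count=3, idx=2
  count=4, idx=3
  count=5, idx=4
  count=6, idx=5
  count=7, idx=6
  count=8, idx=7
  count=9, idx=8
  count=10, idx=9
  count=11, idx=10
  count=12, idx=11

Final answer: 12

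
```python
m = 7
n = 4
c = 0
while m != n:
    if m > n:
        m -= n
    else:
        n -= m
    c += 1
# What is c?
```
Trace:
  m=7
  m=7, n=4
  m=7, n=4, c=0
  m=3, n=4, c=1
  m=3, n=1, c=2
  m=2, n=1, c=3
  m=1, n=1, c=4

Final answer: 4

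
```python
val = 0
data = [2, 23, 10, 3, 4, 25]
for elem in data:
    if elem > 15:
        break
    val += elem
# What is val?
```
Trace:
  val=0
  val=2, elem=2
  val=2, elem=23

Final answer: 2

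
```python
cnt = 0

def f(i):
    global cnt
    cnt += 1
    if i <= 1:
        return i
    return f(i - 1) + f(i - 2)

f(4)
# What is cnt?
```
Call trace (a repeated sub-call is expanded the first time; later identical calls just restate its return value):
f(i=4)
  f(i=3)
    f(i=2)
      f(i=1)
      -> return 1
      f(i=0)
      -> return 0
    -> return 1
    f(i=1)
    -> return 1
  -> return 2
  f(i=2) -> return 1  (same call as traced above)
-> return 3

cnt is incremented once per call, so count the calls in each subtree. Let C(i) = number of calls made by f(i).
C(0) = C(1) = 1 (base case, no recursion); C(i) = 1 + C(i - 1) + C(i - 2) otherwise.
C(2) = 1 + C(1) + C(0) = 1 + 1 + 1 = 3
C(3) = 1 + C(2) + C(1) = 1 + 3 + 1 = 5
C(4) = 1 + C(3) + C(2) = 1 + 5 + 3 = 9
cnt = C(4) = 9

Final answer: 9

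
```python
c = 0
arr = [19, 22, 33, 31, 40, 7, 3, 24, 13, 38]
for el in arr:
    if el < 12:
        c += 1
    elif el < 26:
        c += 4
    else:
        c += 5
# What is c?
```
Trace:
  c=0
  c=4, el=19
  c=8, el=22
  c=13, el=33
  c=18, el=31
  c=23, el=40
  c=24, el=7
  c=25, el=3
  c=29, el=24
  c=33, el=13
  c=38, el=38

Final answer: 38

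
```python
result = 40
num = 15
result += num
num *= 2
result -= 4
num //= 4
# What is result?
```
Trace:
  result=40
  result=40, num=15
  result=55, num=15
  result=55, num=30
  result=51, num=30
  result=51, num=7

Final answer: 51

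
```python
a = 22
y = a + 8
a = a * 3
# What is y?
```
Trace:
  a=22
  a=22, y=30
  a=66, y=30

Final answer: 30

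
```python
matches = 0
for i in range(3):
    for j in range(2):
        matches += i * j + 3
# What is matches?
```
Trace:
  matches=0
  matches=3, i=0, j=0
  matches=6, i=0, j=1
  matches=9, i=1, j=0
  matches=13, i=1, j=1
  matches=16, i=2, j=0
  matches=21, i=2, j=1

Final answer: 21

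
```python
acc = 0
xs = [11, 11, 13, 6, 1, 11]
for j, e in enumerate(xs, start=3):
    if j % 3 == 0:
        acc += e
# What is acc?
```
Trace:
  acc=0
  acc=11, j=3, e=11
  acc=11, j=4, e=11
  acc=11, j=5, e=13
  acc=17, j=6, e=6
  acc=17, j=7, e=1
  acc=17, j=8, e=11

Final answer: 17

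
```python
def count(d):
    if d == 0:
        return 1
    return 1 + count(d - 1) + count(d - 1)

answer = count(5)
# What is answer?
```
Call trace (a repeated sub-call is expanded the first time; later identical calls just restate its return value):
count(d=5)
  count(d=4)
    count(d=3)
      count(d=2)
        count(d=1)
          count(d=0)
          -> return 1
          count(d=0)
          -> return 1
        -> return 3
        count(d=1) -> return 3  (same call as traced above)
      -> return 7
      count(d=2) -> return 7  (same call as traced above)
    -> return 15
    count(d=3) -> return 15  (same call as traced above)
  -> return 31
  count(d=4) -> return 31  (same call as traced above)
-> return 63

Final answer: 63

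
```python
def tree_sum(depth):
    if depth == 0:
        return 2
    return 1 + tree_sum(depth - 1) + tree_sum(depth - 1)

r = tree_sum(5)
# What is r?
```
Call trace (a repeated sub-call is expanded the first time; later identical calls just restate its return value):
tree_sum(depth=5)
  tree_sum(depth=4)
    tree_sum(depth=3)
      tree_sum(depth=2)
        tree_sum(depth=1)
          tree_sum(depth=0)
          -> return 2
          tree_sum(depth=0)
          -> return 2
        -> return 5
        tree_sum(depth=1) -> return 5  (same call as traced above)
      -> return 11
      tree_sum(depth=2) -> return 11  (same call as traced above)
    -> return 23
    tree_sum(depth=3) -> return 23  (same call as traced above)
  -> return 47
  tree_sum(depth=4) -> return 47  (same call as traced above)
-> return 95

Final answer: 95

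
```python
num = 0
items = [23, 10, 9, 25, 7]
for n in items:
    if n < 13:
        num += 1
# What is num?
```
Trace:
  num=0
  num=0, n=23
  num=1, n=10
  num=2, n=9
  num=2, n=25
  num=3, n=7

Final answer: 3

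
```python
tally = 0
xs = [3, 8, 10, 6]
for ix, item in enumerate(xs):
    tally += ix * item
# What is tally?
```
Trace:
  tally=0
  tally=0, ix=0, item=3
  tally=8, ix=1, item=8
  tally=28, ix=2, item=10
  tally=46, ix=3, item=6

Final answer: 46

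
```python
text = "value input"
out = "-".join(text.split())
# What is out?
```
Trace:
  text='value input'
  text='value input', out='value-input'

Final answer: 'value-input'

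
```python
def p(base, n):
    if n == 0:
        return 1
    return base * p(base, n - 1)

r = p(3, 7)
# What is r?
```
Call trace:
p(base=3, n=7)
  p(base=3, n=6)
    p(base=3, n=5)
      p(base=3, n=4)
        p(base=3, n=3)
          p(base=3, n=2)
            p(base=3, n=1)
              p(base=3, n=0)
              -> return 1
            -> return 3
          -> return 9
        -> return 27
      -> return 81
    -> return 243
  -> return 729
-> return 2187

Final answer: 2187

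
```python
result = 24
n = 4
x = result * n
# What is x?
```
Trace:
  result=24
  result=24, n=4
  result=24, n=4, x=96

Final answer: 96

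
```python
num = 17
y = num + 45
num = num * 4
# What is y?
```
Trace:
  num=17
  num=17, y=62
  num=68, y=62

Final answer: 62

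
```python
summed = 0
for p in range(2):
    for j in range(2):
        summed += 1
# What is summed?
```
Trace:
  summed=0
  summed=1, p=0, j=0
  summed=2, p=0, j=1
  summed=3, p=1, j=0
  summed=4, p=1, j=1

Final answer: 4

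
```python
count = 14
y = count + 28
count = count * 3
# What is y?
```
Trace:
  count=14
  count=14, y=42
  count=42, y=42

Final answer: 42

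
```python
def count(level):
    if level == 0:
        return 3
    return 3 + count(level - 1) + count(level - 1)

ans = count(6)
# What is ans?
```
Call trace (a repeated sub-call is expanded the first time; later identical calls just restate its return value):
count(level=6)
  count(level=5)
    count(level=4)
      count(level=3)
        count(level=2)
          count(level=1)
            count(level=0)
            -> return 3
            count(level=0)
            -> return 3
          -> return 9
          count(level=1) -> return 9  (same call as traced above)
        -> return 21
        count(level=2) -> return 21  (same call as traced above)
      -> return 45
      count(level=3) -> return 45  (same call as traced above)
    -> return 93
    count(level=4) -> return 93  (same call as traced above)
  -> return 189
  count(level=5) -> return 189  (same call as traced above)
-> return 381

Final answer: 381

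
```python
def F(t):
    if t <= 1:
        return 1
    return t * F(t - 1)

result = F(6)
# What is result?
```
Call trace:
F(t=6)
  F(t=5)
    F(t=4)
      F(t=3)
        F(t=2)
          F(t=1)
          -> return 1
        -> return 2
      -> return 6
    -> return 24
  -> return 120
-> return 720

Final answer: 720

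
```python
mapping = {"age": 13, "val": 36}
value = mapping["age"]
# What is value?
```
Trace:
  mapping={'age': 13, 'val': 36}
  mapping={'age': 13, 'val': 36}, value=13

Final answer: 13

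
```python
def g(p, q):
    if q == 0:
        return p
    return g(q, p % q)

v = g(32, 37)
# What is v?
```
Call trace:
g(p=32, q=37)
  g(p=37, q=32)
    g(p=32, q=5)
      g(p=5, q=2)
        g(p=2, q=1)
          g(p=1, q=0)
          -> return 1
        -> return 1
      -> return 1
    -> return 1
  -> return 1
-> return 1

Final answer: 1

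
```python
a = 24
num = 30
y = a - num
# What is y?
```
Trace:
  a=24
  a=24, num=30
  a=24, num=30, y=-6

Final answer: -6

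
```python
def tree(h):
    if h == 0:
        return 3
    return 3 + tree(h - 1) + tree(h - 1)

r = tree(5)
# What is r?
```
Call trace (a repeated sub-call is expanded the first time; later identical calls just restate its return value):
tree(h=5)
  tree(h=4)
    tree(h=3)
      tree(h=2)
        tree(h=1)
          tree(h=0)
          -> return 3
          tree(h=0)
          -> return 3
        -> return 9
        tree(h=1) -> return 9  (same call as traced above)
      -> return 21
      tree(h=2) -> return 21  (same call as traced above)
    -> return 45
    tree(h=3) -> return 45  (same call as traced above)
  -> return 93
  tree(h=4) -> return 93  (same call as traced above)
-> return 189

Final answer: 189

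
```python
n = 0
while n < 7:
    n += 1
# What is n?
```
Trace:
  n=0
  n=1
  n=2
  n=3
  n=4
  n=5
  n=6
  n=7

Final answer: 7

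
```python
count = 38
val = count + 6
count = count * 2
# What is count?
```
Trace:
  count=38
  count=38, val=44
  count=76, val=44

Final answer: 76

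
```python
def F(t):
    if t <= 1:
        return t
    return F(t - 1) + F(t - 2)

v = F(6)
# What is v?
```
Call trace (a repeated sub-call is expanded the first time; later identical calls just restate its return value):
F(t=6)
  F(t=5)
    F(t=4)
      F(t=3)
        F(t=2)
          F(t=1)
          -> return 1
          F(t=0)
          -> return 0
        -> return 1
        F(t=1)
        -> return 1
      -> return 2
      F(t=2) -> return 1  (same call as traced above)
    -> return 3
    F(t=3) -> return 2  (same call as traced above)
  -> return 5
  F(t=4) -> return 3  (same call as traced above)
-> return 8

Final answer: 8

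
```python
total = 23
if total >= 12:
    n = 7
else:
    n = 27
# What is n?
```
Trace:
  total=23
  total=23, n=7

Final answer: 7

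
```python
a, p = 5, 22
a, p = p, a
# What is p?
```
Trace:
  a=5, p=22
  a=22, p=5

Final answer: 5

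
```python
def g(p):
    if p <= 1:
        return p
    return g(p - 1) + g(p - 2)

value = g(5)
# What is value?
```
Call trace (a repeated sub-call is expanded the first time; later identical calls just restate its return value):
g(p=5)
  g(p=4)
    g(p=3)
      g(p=2)
        g(p=1)
        -> return 1
        g(p=0)
        -> return 0
      -> return 1
      g(p=1)
      -> return 1
    -> return 2
    g(p=2) -> return 1  (same call as traced above)
  -> return 3
  g(p=3) -> return 2  (same call as traced above)
-> return 5

Final answer: 5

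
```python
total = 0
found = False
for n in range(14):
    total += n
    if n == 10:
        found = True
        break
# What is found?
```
Trace:
  total=0
  total=0, found=False
  total=0, found=False, n=0
  total=1, found=False, n=1
  total=3, found=False, n=2
  total=6, found=False, n=3
  total=10, found=False, n=4
  total=15, found=False, n=5
  total=21, found=False, n=6
  total=28, found=False, n=7
  total=36, found=False, n=8
  total=45, found=False, n=9
  total=55, found=True, n=10

Final answer: True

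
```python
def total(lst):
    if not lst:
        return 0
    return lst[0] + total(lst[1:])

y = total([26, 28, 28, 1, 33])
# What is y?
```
Call trace:
total(lst=[26, 28, 28, 1, 33])
  total(lst=[28, 28, 1, 33])
    total(lst=[28, 1, 33])
      total(lst=[1, 33])
        total(lst=[33])
          total(lst=[])
          -> return 0
        -> return 33
      -> return 34
    -> return 62
  -> return 90
-> return 116

Final answer: 116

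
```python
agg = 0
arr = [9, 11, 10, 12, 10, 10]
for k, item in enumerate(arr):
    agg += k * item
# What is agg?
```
Trace:
  agg=0
  agg=0, k=0, item=9
  agg=11, k=1, item=11
  agg=31, k=2, item=10
  agg=67, k=3, item=12
  agg=107, k=4, item=10
  agg=157, k=5, item=10

Final answer: 157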